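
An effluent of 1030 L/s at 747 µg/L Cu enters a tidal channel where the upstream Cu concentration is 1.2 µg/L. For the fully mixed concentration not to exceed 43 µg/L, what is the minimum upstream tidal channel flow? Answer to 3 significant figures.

17300 L/s

Set C_mix = 43: (Q·1.200 + 1030·747.0) / (Q + 1030) = 43
→ Q = 1030·(747.0 − 43)/(43 − 1.200) = 17350 L/s.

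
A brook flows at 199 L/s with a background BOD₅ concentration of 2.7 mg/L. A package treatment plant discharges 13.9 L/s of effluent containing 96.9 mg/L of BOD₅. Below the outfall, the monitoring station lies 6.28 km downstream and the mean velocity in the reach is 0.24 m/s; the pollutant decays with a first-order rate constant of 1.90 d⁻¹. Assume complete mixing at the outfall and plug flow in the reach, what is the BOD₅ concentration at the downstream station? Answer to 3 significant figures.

Flow-weighted average: C = (199.0·2.700 + 13.90·96.90) / 212.9 = 1884/212.9 = 8.850 mg/L.
Travel time t = 6.28·1000 / 0.24 = 26170 s = 7.269 h.
Decay over the reach: 8.850·exp(−kt) = 8.850·0.5625 = 4.978 mg/L.

4.98 mg/L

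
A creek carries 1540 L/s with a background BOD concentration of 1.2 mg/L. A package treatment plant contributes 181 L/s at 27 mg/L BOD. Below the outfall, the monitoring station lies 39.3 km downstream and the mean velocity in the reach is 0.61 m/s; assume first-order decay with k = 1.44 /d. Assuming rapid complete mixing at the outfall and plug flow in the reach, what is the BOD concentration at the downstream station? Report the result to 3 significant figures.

1.34 mg/L

Flow-weighted average: C = (1540·1.200 + 181.0·27.00) / 1721 = 6735/1721 = 3.913 mg/L.
Travel time t = 39.3·1000 / 0.61 = 64430 s = 17.90 h.
After decay, C = 3.913 × e^(−kt) = 3.913 × 0.3417 = 1.337 mg/L.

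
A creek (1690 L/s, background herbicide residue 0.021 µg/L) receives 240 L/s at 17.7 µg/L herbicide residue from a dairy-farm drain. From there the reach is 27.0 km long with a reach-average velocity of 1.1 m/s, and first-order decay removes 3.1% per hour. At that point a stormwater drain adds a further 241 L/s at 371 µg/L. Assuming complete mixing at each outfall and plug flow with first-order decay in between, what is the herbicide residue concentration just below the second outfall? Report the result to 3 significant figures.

Mass balance: C = (1690·0.02100 + 240.0·17.70) / 1930 = 4283/1930 = 2.219 µg/L; combined flow 1930 L/s.
Travel time t = 27.0·1000 / 1.1 = 24550 s = 6.818 h.
3.1%/h lost → k = −ln(1 − 0.031) = 0.03149 h⁻¹.
After decay, C = 2.219 × e^(−kt) = 2.219 × 0.8068 = 1.791 µg/L.
Second outfall: C = (1930·1.791 + 241.0·371.0)/2171 = 42.78 µg/L.

42.8 µg/L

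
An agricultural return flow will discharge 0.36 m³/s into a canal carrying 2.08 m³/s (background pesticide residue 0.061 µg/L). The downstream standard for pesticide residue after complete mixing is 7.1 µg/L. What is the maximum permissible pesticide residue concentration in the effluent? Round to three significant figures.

47.8 µg/L

At the limit, (Qr·Cr + Qe·Cₑ)/(Qr + Qe) = 7.1:
Cₑ = (2.440·7.1 − 2.080·0.06100) / 0.3600 = 47.77 µg/L.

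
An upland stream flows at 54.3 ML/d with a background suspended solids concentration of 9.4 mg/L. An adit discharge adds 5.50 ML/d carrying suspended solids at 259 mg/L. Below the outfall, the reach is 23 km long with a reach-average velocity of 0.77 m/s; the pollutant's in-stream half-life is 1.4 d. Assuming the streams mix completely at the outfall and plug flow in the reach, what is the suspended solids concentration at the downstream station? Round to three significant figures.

27.3 mg/L

Conservation of mass: C = (54.30·9.400 + 5.500·259.0) / 59.80 = 1935/59.80 = 32.36 mg/L.
Travel time t = 23·1000 / 0.77 = 29870 s = 8.297 h.
Half-life 1.4 d → k = ln 2 / 1.4 = 0.4951 d⁻¹.
First-order decay: C = 32.36·exp(−k·t) = 32.36·0.8427 = 27.27 mg/L.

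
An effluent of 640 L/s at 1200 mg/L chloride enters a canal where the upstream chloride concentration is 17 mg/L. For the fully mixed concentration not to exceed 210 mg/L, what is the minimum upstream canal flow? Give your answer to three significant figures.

3280 L/s

Set C_mix = 210: (Q·17.00 + 640.0·1200) / (Q + 640.0) = 210
→ Q = 640.0·(1200 − 210)/(210 − 17.00) = 3283 L/s.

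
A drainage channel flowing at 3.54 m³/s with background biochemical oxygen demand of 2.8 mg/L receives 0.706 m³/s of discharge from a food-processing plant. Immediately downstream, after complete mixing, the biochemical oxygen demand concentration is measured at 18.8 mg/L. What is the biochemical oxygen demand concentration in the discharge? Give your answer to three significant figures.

99.0 mg/L

Mass balance: 3.540·2.800 + 0.7060·Cₑ = 4.246·18.80
→ Cₑ = (4.246·18.80 − 3.540·2.800) / 0.7060 = 99.03 mg/L.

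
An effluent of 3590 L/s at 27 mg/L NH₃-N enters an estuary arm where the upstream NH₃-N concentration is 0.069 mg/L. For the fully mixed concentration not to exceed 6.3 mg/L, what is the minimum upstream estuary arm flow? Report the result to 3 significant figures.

Set C_mix = 6.3: (Q·0.06900 + 3590·27.00) / (Q + 3590) = 6.3
→ Q = 3590·(27.00 − 6.3)/(6.3 − 0.06900) = 11930 L/s.

11900 L/s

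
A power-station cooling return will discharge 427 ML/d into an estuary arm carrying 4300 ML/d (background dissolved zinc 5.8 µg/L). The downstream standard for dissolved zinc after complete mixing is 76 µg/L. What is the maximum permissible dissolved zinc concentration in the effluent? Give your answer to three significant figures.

783 µg/L

At the limit, (Qr·Cr + Qe·Cₑ)/(Qr + Qe) = 76:
Cₑ = (4727·76 − 4300·5.800) / 427.0 = 782.9 µg/L.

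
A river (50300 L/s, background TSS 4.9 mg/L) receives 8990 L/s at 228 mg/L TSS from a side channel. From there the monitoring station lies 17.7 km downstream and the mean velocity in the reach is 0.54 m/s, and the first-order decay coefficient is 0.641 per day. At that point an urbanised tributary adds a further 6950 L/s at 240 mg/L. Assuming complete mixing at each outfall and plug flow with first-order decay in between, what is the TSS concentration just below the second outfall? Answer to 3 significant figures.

After mixing, C = (50300·4.900 + 8990·228.0) / 59290 = 2296000/59290 = 38.73 mg/L; combined flow 59290 L/s.
Travel time t = 17.7·1000 / 0.54 = 32780 s = 9.105 h.
Applying C = C₀e^(−kt): 38.73 × 0.7841 = 30.37 mg/L.
Second outfall: C = (59290·30.37 + 6950·240.0)/66240 = 52.36 mg/L.

52.4 mg/L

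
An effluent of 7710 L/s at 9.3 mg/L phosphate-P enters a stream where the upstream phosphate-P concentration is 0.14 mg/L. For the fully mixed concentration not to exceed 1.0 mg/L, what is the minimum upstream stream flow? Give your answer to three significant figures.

74400 L/s

Set C_mix = 1.0: (Q·0.1400 + 7710·9.300) / (Q + 7710) = 1.0
→ Q = 7710·(9.300 − 1.0)/(1.0 − 0.1400) = 74410 L/s.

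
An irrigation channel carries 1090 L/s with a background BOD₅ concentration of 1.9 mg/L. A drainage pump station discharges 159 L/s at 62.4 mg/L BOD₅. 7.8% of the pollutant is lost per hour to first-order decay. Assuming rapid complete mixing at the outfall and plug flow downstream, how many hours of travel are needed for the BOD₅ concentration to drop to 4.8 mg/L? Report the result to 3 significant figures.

Mass balance: C = (1090·1.900 + 159.0·62.40) / 1249 = 11990/1249 = 9.602 mg/L.
7.8%/h lost → k = −ln(1 − 0.078) = 0.08121 h⁻¹.
9.602·exp(−k·t) = 4.8 → t = ln(9.602/4.8)/k = 30730 s = 8.537 h.

8.54 h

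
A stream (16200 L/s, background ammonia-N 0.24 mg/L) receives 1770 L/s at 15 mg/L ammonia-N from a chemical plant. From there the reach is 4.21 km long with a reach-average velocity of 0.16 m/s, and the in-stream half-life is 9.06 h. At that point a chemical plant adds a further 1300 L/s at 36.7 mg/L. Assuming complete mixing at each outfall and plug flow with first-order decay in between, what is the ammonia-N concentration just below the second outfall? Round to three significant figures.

3.38 mg/L

Conservation of mass: C = (16200·0.2400 + 1770·15.00) / 17970 = 30440/17970 = 1.694 mg/L; combined flow 17970 L/s.
Travel time t = 4.21·1000 / 0.16 = 26310 s = 7.309 h.
Half-life 9.06 h → k = ln 2 / 9.06 = 0.07651 h⁻¹ = 1.836 d⁻¹.
Decay over the reach: 1.694·exp(−kt) = 1.694·0.5717 = 0.9683 mg/L.
At the second outfall, C = (17970·0.9683 + 1300·36.70) / (17970 + 1300) = 3.379 mg/L.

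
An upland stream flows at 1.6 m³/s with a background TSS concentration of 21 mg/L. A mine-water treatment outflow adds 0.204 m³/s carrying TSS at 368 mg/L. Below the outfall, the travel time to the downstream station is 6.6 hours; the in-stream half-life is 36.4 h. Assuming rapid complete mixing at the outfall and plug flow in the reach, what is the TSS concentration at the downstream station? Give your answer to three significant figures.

Mass balance: C = (1.600·21.00 + 0.2040·368.0) / 1.804 = 108.7/1.804 = 60.24 mg/L.
Half-life 36.4 h → k = ln 2 / 36.4 = 0.01904 h⁻¹ = 0.4570 d⁻¹.
Applying C = C₀e^(−kt): 60.24 × 0.8819 = 53.12 mg/L.

53.1 mg/L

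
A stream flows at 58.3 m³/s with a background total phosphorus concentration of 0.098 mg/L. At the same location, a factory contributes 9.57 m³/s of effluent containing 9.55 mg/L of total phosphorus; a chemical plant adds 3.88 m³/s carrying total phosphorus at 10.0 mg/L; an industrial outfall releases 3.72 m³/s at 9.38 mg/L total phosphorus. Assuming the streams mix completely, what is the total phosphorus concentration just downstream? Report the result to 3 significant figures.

2.26 mg/L

Mass balance: C = (58.30·0.09800 + 9.570·9.550 + 3.880·10.00 + 3.720·9.380) / 75.47 = 170.8/75.47 = 2.263 mg/L.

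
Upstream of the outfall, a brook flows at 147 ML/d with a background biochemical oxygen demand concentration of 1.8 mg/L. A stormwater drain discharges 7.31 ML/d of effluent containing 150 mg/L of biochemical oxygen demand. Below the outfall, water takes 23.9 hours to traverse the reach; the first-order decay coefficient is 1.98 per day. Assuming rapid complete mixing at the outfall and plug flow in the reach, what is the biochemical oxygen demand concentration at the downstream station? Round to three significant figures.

1.23 mg/L

Flow-weighted average: C = (147.0·1.800 + 7.310·150.0) / 154.3 = 1361/154.3 = 8.821 mg/L.
Applying C = C₀e^(−kt): 8.821 × 0.1392 = 1.228 mg/L.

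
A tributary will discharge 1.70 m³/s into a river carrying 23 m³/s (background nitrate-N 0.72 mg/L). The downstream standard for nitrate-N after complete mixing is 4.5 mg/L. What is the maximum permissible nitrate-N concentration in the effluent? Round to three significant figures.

55.6 mg/L

At the limit, (Qr·Cr + Qe·Cₑ)/(Qr + Qe) = 4.5:
Cₑ = (24.70·4.5 − 23.00·0.7200) / 1.700 = 55.64 mg/L.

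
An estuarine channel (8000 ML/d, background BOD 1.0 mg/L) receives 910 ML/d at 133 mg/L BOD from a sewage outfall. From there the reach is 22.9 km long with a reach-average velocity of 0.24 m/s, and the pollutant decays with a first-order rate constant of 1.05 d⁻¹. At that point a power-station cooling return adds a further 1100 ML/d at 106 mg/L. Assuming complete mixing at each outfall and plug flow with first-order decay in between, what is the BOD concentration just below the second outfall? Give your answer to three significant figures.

15.7 mg/L

Mass balance: C = (8000·1.000 + 910.0·133.0) / 8910 = 129000/8910 = 14.48 mg/L; combined flow 8910 ML/d.
Travel time t = 22.9·1000 / 0.24 = 95420 s = 26.50 h.
Applying C = C₀e^(−kt): 14.48 × 0.3136 = 4.542 mg/L.
At the second outfall, C = (8910·4.542 + 1100·106.0) / (8910 + 1100) = 15.69 mg/L.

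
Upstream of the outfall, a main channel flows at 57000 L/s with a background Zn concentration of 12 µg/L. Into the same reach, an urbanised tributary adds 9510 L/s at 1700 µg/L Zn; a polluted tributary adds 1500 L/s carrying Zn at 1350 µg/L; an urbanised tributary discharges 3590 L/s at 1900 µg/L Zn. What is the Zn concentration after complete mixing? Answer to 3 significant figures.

After mixing, C = (57000·12.00 + 9510·1700 + 1500·1350 + 3590·1900) / 71600 = 25700000/71600 = 358.9 µg/L.

359 µg/L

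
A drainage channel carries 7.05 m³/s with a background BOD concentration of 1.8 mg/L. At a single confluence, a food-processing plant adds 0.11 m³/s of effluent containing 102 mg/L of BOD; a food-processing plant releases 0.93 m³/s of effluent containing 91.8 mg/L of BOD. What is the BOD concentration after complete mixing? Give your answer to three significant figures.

Mass balance: C = (7.050·1.800 + 0.1100·102.0 + 0.9300·91.80) / 8.090 = 109.3/8.090 = 13.51 mg/L.

13.5 mg/L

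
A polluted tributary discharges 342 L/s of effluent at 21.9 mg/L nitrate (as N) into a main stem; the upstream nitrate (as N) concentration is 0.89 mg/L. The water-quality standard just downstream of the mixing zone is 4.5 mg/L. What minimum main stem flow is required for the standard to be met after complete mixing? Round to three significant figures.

Set C_mix = 4.5: (Q·0.8900 + 342.0·21.90) / (Q + 342.0) = 4.5
→ Q = 342.0·(21.90 − 4.5)/(4.5 − 0.8900) = 1648 L/s.

1650 L/s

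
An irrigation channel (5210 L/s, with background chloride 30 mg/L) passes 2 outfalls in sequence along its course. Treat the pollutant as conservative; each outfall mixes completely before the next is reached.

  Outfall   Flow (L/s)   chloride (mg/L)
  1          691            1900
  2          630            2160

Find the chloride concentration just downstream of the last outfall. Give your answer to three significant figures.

433 mg/L

After outfall 1: Q = 5210 + 691.0 = 5901 L/s; C = (5210·30.00 + 691.0·1900)/5901 = 249.0 mg/L.
After outfall 2: Q = 5901 + 630.0 = 6531 L/s; C = (5901·249.0 + 630.0·2160)/6531 = 433.3 mg/L.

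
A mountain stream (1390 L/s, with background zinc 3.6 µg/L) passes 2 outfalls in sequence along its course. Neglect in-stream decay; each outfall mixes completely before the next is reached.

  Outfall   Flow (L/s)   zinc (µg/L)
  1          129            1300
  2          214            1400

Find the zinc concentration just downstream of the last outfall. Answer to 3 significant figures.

273 µg/L

Outfall 1: combined Q = 1519 L/s; C = (1390·3.600 + 129.0·1300)/1519 = 113.7 µg/L.
Outfall 2: combined Q = 1733 L/s; C = (1519·113.7 + 214.0·1400)/1733 = 272.5 µg/L.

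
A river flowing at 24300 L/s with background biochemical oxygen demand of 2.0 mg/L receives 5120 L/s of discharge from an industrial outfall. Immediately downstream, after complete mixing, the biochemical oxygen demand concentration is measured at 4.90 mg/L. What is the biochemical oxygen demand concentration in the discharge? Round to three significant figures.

Mass balance: 24300·2.000 + 5120·Cₑ = 29420·4.900
→ Cₑ = (29420·4.900 − 24300·2.000) / 5120 = 18.66 mg/L.

18.7 mg/L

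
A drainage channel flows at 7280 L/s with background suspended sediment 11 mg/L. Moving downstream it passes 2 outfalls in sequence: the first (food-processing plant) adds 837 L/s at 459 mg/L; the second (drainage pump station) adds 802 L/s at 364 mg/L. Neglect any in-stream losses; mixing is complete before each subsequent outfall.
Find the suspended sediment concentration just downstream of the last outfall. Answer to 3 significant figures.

Outfall 1: combined Q = 8117 L/s; C = (7280·11.00 + 837.0·459.0)/8117 = 57.20 mg/L.
Outfall 2: combined Q = 8919 L/s; C = (8117·57.20 + 802.0·364.0)/8919 = 84.78 mg/L.

84.8 mg/L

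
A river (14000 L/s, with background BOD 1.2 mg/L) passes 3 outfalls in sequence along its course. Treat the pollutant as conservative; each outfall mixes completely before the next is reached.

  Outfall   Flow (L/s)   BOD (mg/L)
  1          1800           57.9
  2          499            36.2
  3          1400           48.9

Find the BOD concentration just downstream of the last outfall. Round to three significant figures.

11.7 mg/L

Outfall 1: combined Q = 15800 L/s; C = (14000·1.200 + 1800·57.90)/15800 = 7.659 mg/L.
Outfall 2: combined Q = 16300 L/s; C = (15800·7.659 + 499.0·36.20)/16300 = 8.533 mg/L.
Outfall 3: combined Q = 17700 L/s; C = (16300·8.533 + 1400·48.90)/17700 = 11.73 mg/L.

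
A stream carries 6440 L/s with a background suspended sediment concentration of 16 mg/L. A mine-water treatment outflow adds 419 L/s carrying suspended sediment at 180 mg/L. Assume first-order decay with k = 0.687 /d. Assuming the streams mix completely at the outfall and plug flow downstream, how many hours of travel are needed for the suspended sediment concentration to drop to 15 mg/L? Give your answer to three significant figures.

19.2 h

Conservation of mass: C = (6440·16.00 + 419.0·180.0) / 6859 = 178500/6859 = 26.02 mg/L.
26.02·exp(−k·t) = 15 → t = ln(26.02/15)/k = 69260 s = 19.24 h.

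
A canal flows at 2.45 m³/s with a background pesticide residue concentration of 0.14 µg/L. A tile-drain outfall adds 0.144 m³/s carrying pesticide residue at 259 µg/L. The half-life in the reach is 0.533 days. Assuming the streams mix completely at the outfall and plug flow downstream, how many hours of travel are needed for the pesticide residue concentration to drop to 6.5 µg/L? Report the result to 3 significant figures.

14.8 h

Conservation of mass: C = (2.450·0.1400 + 0.1440·259.0) / 2.594 = 37.64/2.594 = 14.51 µg/L.
Half-life 0.533 d → k = ln 2 / 0.533 = 1.300 d⁻¹.
14.51·exp(−k·t) = 6.5 → t = ln(14.51/6.5)/k = 53350 s = 14.82 h.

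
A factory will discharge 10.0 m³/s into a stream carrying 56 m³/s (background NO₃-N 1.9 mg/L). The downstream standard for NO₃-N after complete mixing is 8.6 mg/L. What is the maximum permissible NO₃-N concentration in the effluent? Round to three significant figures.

46.1 mg/L

At the limit, (Qr·Cr + Qe·Cₑ)/(Qr + Qe) = 8.6:
Cₑ = (66.00·8.6 − 56.00·1.900) / 10.00 = 46.12 mg/L.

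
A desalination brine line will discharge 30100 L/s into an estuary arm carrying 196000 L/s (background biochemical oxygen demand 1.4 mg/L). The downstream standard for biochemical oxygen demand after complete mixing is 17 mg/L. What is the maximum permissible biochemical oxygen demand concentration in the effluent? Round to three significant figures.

119 mg/L

At the limit, (Qr·Cr + Qe·Cₑ)/(Qr + Qe) = 17:
Cₑ = (226100·17 − 196000·1.400) / 30100 = 118.6 mg/L.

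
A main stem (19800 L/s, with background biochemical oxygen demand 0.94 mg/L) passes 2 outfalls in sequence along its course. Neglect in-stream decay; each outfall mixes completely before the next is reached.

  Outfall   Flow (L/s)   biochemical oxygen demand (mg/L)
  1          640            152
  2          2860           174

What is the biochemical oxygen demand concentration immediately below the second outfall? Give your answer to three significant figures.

Below outfall 1: Q → 20440 L/s, C = (19800·0.9400 + 640.0·152.0)/20440 = 5.670 mg/L.
Below outfall 2: Q → 23300 L/s, C = (20440·5.670 + 2860·174.0)/23300 = 26.33 mg/L.

26.3 mg/L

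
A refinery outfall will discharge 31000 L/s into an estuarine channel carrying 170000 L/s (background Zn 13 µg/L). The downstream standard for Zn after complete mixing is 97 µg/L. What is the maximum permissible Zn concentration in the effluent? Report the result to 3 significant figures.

At the limit, (Qr·Cr + Qe·Cₑ)/(Qr + Qe) = 97:
Cₑ = (201000·97 − 170000·13.00) / 31000 = 557.6 µg/L.

558 µg/L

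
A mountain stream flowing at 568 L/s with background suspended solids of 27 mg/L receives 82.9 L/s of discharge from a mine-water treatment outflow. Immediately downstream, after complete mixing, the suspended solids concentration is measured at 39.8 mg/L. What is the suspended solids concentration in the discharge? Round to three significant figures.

Mass balance: 568.0·27.00 + 82.90·Cₑ = 650.9·39.80
→ Cₑ = (650.9·39.80 − 568.0·27.00) / 82.90 = 127.5 mg/L.

128 mg/L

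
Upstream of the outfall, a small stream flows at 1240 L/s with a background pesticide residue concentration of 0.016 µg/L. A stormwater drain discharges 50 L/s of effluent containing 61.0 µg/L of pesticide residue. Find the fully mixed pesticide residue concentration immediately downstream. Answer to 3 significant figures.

After mixing, C = (1240·0.01600 + 50.00·61.00) / 1290 = 3070/1290 = 2.380 µg/L.

2.38 µg/L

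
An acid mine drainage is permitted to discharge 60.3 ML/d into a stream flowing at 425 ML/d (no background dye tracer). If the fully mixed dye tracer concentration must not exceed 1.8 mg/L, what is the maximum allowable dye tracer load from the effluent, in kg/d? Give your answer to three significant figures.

874 kg/d

Mass balance at the limit: 425.0·0 + 60.30·Cₑ = 485.3·1.8 → Cₑ = 14.49 mg/L.
60.30 ML/d = 0.6979 m³/s. Load = 0.6979 m³/s × 14.49 g/m³ × 86 400 s/d = 873.5 kg/d.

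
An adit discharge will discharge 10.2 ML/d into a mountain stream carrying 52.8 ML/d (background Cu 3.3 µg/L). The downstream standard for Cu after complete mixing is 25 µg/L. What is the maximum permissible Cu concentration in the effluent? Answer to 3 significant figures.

137 µg/L

At the limit, (Qr·Cr + Qe·Cₑ)/(Qr + Qe) = 25:
Cₑ = (63.00·25 − 52.80·3.300) / 10.20 = 137.3 µg/L.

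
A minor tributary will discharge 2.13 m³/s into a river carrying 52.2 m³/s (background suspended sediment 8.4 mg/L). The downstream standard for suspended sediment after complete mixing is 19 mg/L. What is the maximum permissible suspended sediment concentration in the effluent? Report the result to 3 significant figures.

279 mg/L

At the limit, (Qr·Cr + Qe·Cₑ)/(Qr + Qe) = 19:
Cₑ = (54.33·19 − 52.20·8.400) / 2.130 = 278.8 mg/L.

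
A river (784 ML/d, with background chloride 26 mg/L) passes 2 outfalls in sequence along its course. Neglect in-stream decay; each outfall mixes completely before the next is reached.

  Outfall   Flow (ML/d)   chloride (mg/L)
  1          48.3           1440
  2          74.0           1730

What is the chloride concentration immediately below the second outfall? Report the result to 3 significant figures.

240 mg/L

Outfall 1: combined Q = 832.3 ML/d; C = (784.0·26.00 + 48.30·1440)/832.3 = 108.1 mg/L.
Outfall 2: combined Q = 906.3 ML/d; C = (832.3·108.1 + 74.00·1730)/906.3 = 240.5 mg/L.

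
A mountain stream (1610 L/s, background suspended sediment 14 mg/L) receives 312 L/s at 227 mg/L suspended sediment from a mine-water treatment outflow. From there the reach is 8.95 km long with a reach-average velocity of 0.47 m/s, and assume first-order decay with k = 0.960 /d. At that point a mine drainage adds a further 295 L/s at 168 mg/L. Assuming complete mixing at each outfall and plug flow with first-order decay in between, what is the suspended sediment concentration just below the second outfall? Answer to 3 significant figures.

Mass balance: C = (1610·14.00 + 312.0·227.0) / 1922 = 93360/1922 = 48.58 mg/L; combined flow 1922 L/s.
Travel time t = 8.95·1000 / 0.47 = 19040 s = 5.290 h.
After decay, C = 48.58 × e^(−kt) = 48.58 × 0.8093 = 39.31 mg/L.
At the second outfall, C = (1922·39.31 + 295.0·168.0) / (1922 + 295.0) = 56.44 mg/L.

56.4 mg/L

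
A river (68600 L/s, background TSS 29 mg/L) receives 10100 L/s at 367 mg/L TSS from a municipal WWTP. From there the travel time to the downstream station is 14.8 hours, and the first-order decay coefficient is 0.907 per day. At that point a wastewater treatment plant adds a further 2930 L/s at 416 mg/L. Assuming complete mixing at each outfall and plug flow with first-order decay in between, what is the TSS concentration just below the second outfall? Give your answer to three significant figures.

Flow-weighted average: C = (68600·29.00 + 10100·367.0) / 78700 = 5696000/78700 = 72.38 mg/L; combined flow 78700 L/s.
Decay over the reach: 72.38·exp(−kt) = 72.38·0.5716 = 41.37 mg/L.
Second outfall: C = (78700·41.37 + 2930·416.0)/81630 = 54.82 mg/L.

54.8 mg/L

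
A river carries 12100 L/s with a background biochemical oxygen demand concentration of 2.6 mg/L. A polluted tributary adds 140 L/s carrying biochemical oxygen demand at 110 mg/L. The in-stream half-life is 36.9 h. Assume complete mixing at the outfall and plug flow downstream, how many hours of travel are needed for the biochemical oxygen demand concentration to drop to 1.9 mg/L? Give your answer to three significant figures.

37.3 h

Conservation of mass: C = (12100·2.600 + 140.0·110.0) / 12240 = 46860/12240 = 3.828 mg/L.
Half-life 36.9 h → k = ln 2 / 36.9 = 0.01878 h⁻¹ = 0.4508 d⁻¹.
3.828·exp(−k·t) = 1.9 → t = ln(3.828/1.9)/k = 134300 s = 37.30 h.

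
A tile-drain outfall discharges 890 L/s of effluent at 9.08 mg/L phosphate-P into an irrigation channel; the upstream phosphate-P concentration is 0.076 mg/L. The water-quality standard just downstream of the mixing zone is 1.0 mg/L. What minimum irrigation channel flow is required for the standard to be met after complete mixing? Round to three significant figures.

7780 L/s

Set C_mix = 1.0: (Q·0.07600 + 890.0·9.080) / (Q + 890.0) = 1.0
→ Q = 890.0·(9.080 − 1.0)/(1.0 − 0.07600) = 7783 L/s.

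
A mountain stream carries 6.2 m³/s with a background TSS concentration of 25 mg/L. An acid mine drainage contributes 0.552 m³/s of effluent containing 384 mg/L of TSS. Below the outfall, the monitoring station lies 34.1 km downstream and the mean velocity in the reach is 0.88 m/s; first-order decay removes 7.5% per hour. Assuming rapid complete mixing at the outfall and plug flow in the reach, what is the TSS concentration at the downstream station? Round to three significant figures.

Flow-weighted average: C = (6.200·25.00 + 0.5520·384.0) / 6.752 = 367.0/6.752 = 54.35 mg/L.
Travel time t = 34.1·1000 / 0.88 = 38750 s = 10.76 h.
7.5%/h lost → k = −ln(1 − 0.075) = 0.07796 h⁻¹.
Decay over the reach: 54.35·exp(−kt) = 54.35·0.4321 = 23.48 mg/L.

23.5 mg/L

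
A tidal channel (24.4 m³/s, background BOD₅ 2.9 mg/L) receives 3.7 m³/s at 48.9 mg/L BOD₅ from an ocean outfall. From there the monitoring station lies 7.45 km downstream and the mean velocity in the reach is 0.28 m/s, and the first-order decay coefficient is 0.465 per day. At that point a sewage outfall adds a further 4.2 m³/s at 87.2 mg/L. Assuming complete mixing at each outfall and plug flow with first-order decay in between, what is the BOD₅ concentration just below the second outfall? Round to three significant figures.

Flow-weighted average: C = (24.40·2.900 + 3.700·48.90) / 28.10 = 251.7/28.10 = 8.957 mg/L; combined flow 28.10 m³/s.
Travel time t = 7.45·1000 / 0.28 = 26610 s = 7.391 h.
First-order decay: C = 8.957·exp(−k·t) = 8.957·0.8666 = 7.762 mg/L.
Second outfall: C = (28.10·7.762 + 4.200·87.20)/32.30 = 18.09 mg/L.

18.1 mg/L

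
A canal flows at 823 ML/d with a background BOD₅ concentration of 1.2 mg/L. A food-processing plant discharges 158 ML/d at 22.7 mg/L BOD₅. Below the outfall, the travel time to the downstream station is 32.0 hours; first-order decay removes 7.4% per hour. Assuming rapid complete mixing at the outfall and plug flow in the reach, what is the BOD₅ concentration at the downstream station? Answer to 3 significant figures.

0.398 mg/L

After mixing, C = (823.0·1.200 + 158.0·22.70) / 981.0 = 4574/981.0 = 4.663 mg/L.
7.4%/h lost → k = −ln(1 − 0.074) = 0.07688 h⁻¹.
After decay, C = 4.663 × e^(−kt) = 4.663 × 0.08542 = 0.3983 mg/L.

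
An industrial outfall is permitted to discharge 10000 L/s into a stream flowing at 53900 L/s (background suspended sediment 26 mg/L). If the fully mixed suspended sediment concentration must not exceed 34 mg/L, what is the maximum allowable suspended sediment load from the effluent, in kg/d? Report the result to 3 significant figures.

66600 kg/d

Mass balance at the limit: 53900·26.00 + 10000·Cₑ = 63900·34 → Cₑ = 77.12 mg/L.
10000 L/s = 10.00 m³/s. Load = 10.00 m³/s × 77.12 g/m³ × 86 400 s/d = 66630 kg/d.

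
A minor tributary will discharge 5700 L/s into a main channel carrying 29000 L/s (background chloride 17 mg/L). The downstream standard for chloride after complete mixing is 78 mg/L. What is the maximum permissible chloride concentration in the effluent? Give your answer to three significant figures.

388 mg/L

At the limit, (Qr·Cr + Qe·Cₑ)/(Qr + Qe) = 78:
Cₑ = (34700·78 − 29000·17.00) / 5700 = 388.4 mg/L.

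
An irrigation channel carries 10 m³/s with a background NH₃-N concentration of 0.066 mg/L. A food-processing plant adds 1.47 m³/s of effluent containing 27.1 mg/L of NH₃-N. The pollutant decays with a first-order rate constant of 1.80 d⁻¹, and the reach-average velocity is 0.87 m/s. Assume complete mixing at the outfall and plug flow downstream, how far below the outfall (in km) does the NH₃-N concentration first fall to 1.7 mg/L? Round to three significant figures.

30.5 km

Flow-weighted average: C = (10.00·0.06600 + 1.470·27.10) / 11.47 = 40.50/11.47 = 3.531 mg/L.
Set 3.531·exp(−k·t) = 1.7 → t = ln(3.531/1.7)/k = 35080 s = 9.745 h.
Distance = v·t = 0.87·35080 = 30520 m = 30.52 km.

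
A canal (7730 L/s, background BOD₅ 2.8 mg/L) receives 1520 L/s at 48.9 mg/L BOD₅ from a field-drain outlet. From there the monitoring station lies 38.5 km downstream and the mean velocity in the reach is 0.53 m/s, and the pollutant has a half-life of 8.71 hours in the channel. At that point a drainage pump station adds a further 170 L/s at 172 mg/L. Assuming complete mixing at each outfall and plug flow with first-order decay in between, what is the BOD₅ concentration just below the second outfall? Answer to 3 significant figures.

5.15 mg/L

Flow-weighted average: C = (7730·2.800 + 1520·48.90) / 9250 = 95970/9250 = 10.38 mg/L; combined flow 9250 L/s.
Travel time t = 38.5·1000 / 0.53 = 72640 s = 20.18 h.
Half-life 8.71 h → k = ln 2 / 8.71 = 0.07958 h⁻¹ = 1.910 d⁻¹.
Decay over the reach: 10.38·exp(−kt) = 10.38·0.2007 = 2.083 mg/L.
At the second outfall, C = (9250·2.083 + 170.0·172.0) / (9250 + 170.0) = 5.149 mg/L.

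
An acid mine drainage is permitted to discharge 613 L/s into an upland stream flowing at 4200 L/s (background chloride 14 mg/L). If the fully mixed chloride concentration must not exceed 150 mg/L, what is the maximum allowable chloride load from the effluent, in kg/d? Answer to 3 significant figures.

57300 kg/d

Mass balance at the limit: 4200·14.00 + 613.0·Cₑ = 4813·150 → Cₑ = 1082 mg/L.
613.0 L/s = 0.6130 m³/s. Load = 0.6130 m³/s × 1082 g/m³ × 86 400 s/d = 57300 kg/d.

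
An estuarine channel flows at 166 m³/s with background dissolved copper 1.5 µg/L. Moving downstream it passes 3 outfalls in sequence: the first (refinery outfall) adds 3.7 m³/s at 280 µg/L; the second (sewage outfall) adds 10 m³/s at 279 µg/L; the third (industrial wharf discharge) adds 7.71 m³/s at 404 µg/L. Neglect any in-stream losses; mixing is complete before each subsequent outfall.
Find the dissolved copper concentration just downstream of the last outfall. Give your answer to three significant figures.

38.4 µg/L

Outfall 1: combined Q = 169.7 m³/s; C = (166.0·1.500 + 3.700·280.0)/169.7 = 7.572 µg/L.
Outfall 2: combined Q = 179.7 m³/s; C = (169.7·7.572 + 10.00·279.0)/179.7 = 22.68 µg/L.
Outfall 3: combined Q = 187.4 m³/s; C = (179.7·22.68 + 7.710·404.0)/187.4 = 38.36 µg/L.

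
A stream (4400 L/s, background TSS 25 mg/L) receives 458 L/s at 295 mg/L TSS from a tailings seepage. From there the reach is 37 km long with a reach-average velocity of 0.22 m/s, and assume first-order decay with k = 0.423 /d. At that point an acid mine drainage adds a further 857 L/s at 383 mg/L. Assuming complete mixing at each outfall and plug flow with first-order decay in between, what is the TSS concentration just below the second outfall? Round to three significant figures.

Mass balance: C = (4400·25.00 + 458.0·295.0) / 4858 = 245100/4858 = 50.45 mg/L; combined flow 4858 L/s.
Travel time t = 37·1000 / 0.22 = 168200 s = 46.72 h.
After decay, C = 50.45 × e^(−kt) = 50.45 × 0.4389 = 22.15 mg/L.
Second outfall: C = (4858·22.15 + 857.0·383.0)/5715 = 76.26 mg/L.

76.3 mg/L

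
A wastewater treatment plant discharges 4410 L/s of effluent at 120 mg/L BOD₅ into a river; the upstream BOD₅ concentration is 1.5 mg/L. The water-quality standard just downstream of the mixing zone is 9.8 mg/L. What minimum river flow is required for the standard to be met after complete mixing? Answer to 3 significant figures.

58600 L/s

Set C_mix = 9.8: (Q·1.500 + 4410·120.0) / (Q + 4410) = 9.8
→ Q = 4410·(120.0 − 9.8)/(9.8 − 1.500) = 58550 L/s.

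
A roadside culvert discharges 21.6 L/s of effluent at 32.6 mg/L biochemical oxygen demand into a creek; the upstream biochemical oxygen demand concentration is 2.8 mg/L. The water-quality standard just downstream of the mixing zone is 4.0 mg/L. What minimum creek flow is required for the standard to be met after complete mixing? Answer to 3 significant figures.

Set C_mix = 4.0: (Q·2.800 + 21.60·32.60) / (Q + 21.60) = 4.0
→ Q = 21.60·(32.60 − 4.0)/(4.0 − 2.800) = 514.8 L/s.

515 L/s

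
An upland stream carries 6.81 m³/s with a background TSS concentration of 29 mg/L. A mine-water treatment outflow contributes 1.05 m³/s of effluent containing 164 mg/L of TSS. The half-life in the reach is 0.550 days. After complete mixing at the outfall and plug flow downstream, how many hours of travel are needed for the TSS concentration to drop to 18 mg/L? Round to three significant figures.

18.3 h

Mixed concentration C = ΣQC/ΣQ = (6.810·29.00 + 1.050·164.0) / 7.860 = 369.7/7.860 = 47.03 mg/L.
Half-life 0.550 d → k = ln 2 / 0.550 = 1.260 d⁻¹.
47.03·exp(−k·t) = 18 → t = ln(47.03/18)/k = 65850 s = 18.29 h.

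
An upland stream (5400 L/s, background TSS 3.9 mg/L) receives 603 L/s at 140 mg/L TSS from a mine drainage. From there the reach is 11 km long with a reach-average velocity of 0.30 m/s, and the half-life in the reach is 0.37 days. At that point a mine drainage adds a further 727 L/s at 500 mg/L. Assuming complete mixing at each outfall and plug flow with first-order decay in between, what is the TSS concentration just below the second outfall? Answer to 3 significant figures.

Conservation of mass: C = (5400·3.900 + 603.0·140.0) / 6003 = 105500/6003 = 17.57 mg/L; combined flow 6003 L/s.
Travel time t = 11·1000 / 0.30 = 36670 s = 10.19 h.
Half-life 0.37 d → k = ln 2 / 0.37 = 1.873 d⁻¹.
Applying C = C₀e^(−kt): 17.57 × 0.4516 = 7.935 mg/L.
Second outfall: C = (6003·7.935 + 727.0·500.0)/6730 = 61.09 mg/L.

61.1 mg/L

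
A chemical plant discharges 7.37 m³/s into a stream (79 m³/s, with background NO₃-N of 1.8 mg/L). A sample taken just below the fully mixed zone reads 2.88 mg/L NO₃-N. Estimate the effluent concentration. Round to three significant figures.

14.5 mg/L

Mass balance: 79.00·1.800 + 7.370·Cₑ = 86.37·2.880
→ Cₑ = (86.37·2.880 − 79.00·1.800) / 7.370 = 14.46 mg/L.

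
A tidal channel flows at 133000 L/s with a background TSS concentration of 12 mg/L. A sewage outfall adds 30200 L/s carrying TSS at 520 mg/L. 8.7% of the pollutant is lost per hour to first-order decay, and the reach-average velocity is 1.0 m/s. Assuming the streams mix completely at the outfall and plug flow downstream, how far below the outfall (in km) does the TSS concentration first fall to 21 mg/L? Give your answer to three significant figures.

After mixing, C = (133000·12.00 + 30200·520.0) / 163200 = 17300000/163200 = 106.0 mg/L.
8.7%/h lost → k = −ln(1 − 0.087) = 0.09102 h⁻¹.
Set 106.0·exp(−k·t) = 21 → t = ln(106.0/21)/k = 64030 s = 17.79 h.
Distance = v·t = 1.0·64030 = 64030 m = 64.03 km.

64.0 km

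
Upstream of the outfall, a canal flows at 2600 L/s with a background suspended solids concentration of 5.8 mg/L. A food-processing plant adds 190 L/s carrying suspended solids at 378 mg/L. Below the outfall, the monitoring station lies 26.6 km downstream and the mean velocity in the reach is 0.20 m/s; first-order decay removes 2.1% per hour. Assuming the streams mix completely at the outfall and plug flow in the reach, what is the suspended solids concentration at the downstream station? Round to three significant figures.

Mixed concentration C = ΣQC/ΣQ = (2600·5.800 + 190.0·378.0) / 2790 = 86900/2790 = 31.15 mg/L.
Travel time t = 26.6·1000 / 0.20 = 133000 s = 36.94 h.
2.1%/h lost → k = −ln(1 − 0.021) = 0.02122 h⁻¹.
Decay over the reach: 31.15·exp(−kt) = 31.15·0.4565 = 14.22 mg/L.

14.2 mg/L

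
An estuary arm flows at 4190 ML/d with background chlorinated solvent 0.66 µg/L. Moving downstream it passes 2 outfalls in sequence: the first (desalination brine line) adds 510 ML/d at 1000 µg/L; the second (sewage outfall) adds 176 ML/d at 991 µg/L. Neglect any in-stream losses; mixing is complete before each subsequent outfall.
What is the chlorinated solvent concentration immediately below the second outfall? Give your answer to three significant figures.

141 µg/L

Outfall 1: combined Q = 4700 ML/d; C = (4190·0.6600 + 510.0·1000)/4700 = 109.1 µg/L.
Outfall 2: combined Q = 4876 ML/d; C = (4700·109.1 + 176.0·991.0)/4876 = 140.9 µg/L.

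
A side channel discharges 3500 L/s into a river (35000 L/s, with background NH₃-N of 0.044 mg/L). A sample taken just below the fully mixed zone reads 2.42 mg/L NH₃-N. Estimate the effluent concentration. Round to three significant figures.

Mass balance: 35000·0.04400 + 3500·Cₑ = 38500·2.420
→ Cₑ = (38500·2.420 − 35000·0.04400) / 3500 = 26.18 mg/L.

26.2 mg/L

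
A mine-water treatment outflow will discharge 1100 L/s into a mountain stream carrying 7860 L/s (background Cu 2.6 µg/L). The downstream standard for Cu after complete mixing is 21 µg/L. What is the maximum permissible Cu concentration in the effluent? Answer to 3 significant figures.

152 µg/L

At the limit, (Qr·Cr + Qe·Cₑ)/(Qr + Qe) = 21:
Cₑ = (8960·21 − 7860·2.600) / 1100 = 152.5 µg/L.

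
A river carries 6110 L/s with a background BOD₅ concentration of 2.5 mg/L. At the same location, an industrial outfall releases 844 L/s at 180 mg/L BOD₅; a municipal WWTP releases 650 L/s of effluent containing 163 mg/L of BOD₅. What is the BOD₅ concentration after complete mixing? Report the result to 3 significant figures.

35.9 mg/L

Mass balance: C = (6110·2.500 + 844.0·180.0 + 650.0·163.0) / 7604 = 273100/7604 = 35.92 mg/L.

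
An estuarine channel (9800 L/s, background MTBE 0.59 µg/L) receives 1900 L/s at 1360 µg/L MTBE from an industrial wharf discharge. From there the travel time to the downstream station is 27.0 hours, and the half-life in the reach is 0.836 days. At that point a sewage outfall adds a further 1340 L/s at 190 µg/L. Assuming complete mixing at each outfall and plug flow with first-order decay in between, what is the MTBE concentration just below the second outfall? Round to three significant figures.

97.7 µg/L

After mixing, C = (9800·0.5900 + 1900·1360) / 11700 = 2590000/11700 = 221.3 µg/L; combined flow 11700 L/s.
Half-life 0.836 d → k = ln 2 / 0.836 = 0.8291 d⁻¹.
After decay, C = 221.3 × e^(−kt) = 221.3 × 0.3935 = 87.09 µg/L.
Second outfall: C = (11700·87.09 + 1340·190.0)/13040 = 97.67 µg/L.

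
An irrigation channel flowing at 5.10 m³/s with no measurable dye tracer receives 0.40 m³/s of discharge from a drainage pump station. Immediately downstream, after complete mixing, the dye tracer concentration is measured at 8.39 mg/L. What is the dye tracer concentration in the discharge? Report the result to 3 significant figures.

Mass balance: 5.100·0 + 0.4000·Cₑ = 5.500·8.390
→ Cₑ = (5.500·8.390 − 5.100·0) / 0.4000 = 115.4 mg/L.

115 mg/L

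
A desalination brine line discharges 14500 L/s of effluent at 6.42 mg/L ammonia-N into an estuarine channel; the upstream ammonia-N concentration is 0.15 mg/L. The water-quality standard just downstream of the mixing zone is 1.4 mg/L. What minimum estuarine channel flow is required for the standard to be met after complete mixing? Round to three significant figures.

58200 L/s

Set C_mix = 1.4: (Q·0.1500 + 14500·6.420) / (Q + 14500) = 1.4
→ Q = 14500·(6.420 − 1.4)/(1.4 − 0.1500) = 58230 L/s.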